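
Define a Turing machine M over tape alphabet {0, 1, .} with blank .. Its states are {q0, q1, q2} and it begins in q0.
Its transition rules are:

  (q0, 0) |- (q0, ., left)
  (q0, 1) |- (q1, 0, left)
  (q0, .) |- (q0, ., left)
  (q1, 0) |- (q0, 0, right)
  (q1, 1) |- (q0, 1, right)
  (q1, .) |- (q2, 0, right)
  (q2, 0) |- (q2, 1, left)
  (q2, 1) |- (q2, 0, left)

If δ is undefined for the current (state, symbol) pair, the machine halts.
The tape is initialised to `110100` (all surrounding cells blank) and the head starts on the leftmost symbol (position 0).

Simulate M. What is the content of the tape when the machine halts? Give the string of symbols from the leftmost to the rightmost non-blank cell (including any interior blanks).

state=q0 head=0 tape=..[1]10100   (q0,1)→(q1,0,left)
state=q1 head=-1 tape=.[.]010100   (q1,.)→(q2,0,right)
state=q2 head=0 tape=.0[0]10100   (q2,0)→(q2,1,left)
state=q2 head=-1 tape=.[0]110100   (q2,0)→(q2,1,left)
state=q2 head=-2 tape=[.]1110100
The non-blank tape span at halt is 1110100.

1110100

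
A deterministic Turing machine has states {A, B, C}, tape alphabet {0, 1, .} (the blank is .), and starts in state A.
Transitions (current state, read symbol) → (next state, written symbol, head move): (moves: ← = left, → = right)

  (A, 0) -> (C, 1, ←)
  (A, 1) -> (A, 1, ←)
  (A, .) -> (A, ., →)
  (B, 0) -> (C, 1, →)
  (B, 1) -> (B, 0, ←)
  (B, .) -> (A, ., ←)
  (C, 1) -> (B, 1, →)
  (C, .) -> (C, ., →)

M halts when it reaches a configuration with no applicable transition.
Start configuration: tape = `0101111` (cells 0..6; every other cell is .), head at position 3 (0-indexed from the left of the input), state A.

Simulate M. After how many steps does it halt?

A | 010[1]111   read 1 → write 1, move ←, go to A
A | 01[0]1111   read 0 → write 1, move ←, go to C
C | 0[1]11111   read 1 → write 1, move →, go to B
B | 01[1]1111   read 1 → write 0, move ←, go to B
B | 0[1]01111   read 1 → write 0, move ←, go to B
B | [0]001111   read 0 → write 1, move →, go to C
C | 1[0]01111
M halts after 6 transitions.

6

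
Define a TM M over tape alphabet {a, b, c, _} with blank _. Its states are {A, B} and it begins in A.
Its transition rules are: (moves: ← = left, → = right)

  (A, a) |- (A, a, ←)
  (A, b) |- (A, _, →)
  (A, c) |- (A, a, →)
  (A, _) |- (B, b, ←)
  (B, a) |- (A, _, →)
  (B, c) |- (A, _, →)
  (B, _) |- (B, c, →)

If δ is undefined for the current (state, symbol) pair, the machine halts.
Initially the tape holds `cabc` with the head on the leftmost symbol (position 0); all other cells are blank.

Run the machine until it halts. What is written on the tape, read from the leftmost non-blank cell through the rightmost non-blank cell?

cbaabc

state=A head=0 tape=__[c]abc   (A,c)→(A,a,→)
state=A head=1 tape=__a[a]bc   (A,a)→(A,a,←)
state=A head=0 tape=__[a]abc   (A,a)→(A,a,←)
state=A head=-1 tape=_[_]aabc   (A,_)→(B,b,←)
state=B head=-2 tape=[_]baabc   (B,_)→(B,c,→)
state=B head=-1 tape=c[b]aabc
The non-blank tape span at halt is cbaabc.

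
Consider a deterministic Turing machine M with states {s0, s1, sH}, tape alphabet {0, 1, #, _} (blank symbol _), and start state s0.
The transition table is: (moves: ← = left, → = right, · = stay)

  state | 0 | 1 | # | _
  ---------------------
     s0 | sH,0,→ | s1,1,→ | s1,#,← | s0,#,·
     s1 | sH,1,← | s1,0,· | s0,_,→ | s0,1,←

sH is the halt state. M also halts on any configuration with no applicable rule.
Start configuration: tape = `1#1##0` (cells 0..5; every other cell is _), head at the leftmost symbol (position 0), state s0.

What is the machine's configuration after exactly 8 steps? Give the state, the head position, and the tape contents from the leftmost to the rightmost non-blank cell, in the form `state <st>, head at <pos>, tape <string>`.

state s1, head at 3, tape 1_10#0

s0 | [1]#1##0   read 1 → write 1, move →, go to s1
s1 | 1[#]1##0   read # → write _, move →, go to s0
s0 | 1_[1]##0   read 1 → write 1, move →, go to s1
s1 | 1_1[#]#0   read # → write _, move →, go to s0
s0 | 1_1_[#]0   read # → write #, move ←, go to s1
s1 | 1_1[_]#0   read _ → write 1, move ←, go to s0
s0 | 1_[1]1#0   read 1 → write 1, move →, go to s1
s1 | 1_1[1]#0   read 1 → write 0, move ·, go to s1
s1 | 1_1[0]#0
After 8 steps: state s1, head at 3, tape 1_10#0.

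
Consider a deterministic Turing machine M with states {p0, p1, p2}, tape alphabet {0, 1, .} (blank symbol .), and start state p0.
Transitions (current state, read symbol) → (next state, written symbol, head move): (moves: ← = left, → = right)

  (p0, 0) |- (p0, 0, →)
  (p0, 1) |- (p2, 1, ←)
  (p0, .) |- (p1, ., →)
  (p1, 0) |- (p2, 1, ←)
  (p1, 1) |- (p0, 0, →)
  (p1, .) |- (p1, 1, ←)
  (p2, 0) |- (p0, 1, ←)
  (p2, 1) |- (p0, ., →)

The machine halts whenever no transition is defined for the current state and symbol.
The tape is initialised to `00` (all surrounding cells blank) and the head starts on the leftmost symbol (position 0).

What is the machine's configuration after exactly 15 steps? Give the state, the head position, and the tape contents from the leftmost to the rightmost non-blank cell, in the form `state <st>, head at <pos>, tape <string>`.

state p0, head at -1, tape 1111

state=p0 head=0 tape=.[0]0..   (p0,0)→(p0,0,→)
state=p0 head=1 tape=.0[0]..   (p0,0)→(p0,0,→)
state=p0 head=2 tape=.00[.].   (p0,.)→(p1,.,→)
state=p1 head=3 tape=.00.[.]   (p1,.)→(p1,1,←)
state=p1 head=2 tape=.00[.]1   (p1,.)→(p1,1,←)
state=p1 head=1 tape=.0[0]11   (p1,0)→(p2,1,←)
state=p2 head=0 tape=.[0]111   (p2,0)→(p0,1,←)
state=p0 head=-1 tape=[.]1111   (p0,.)→(p1,.,→)
state=p1 head=0 tape=.[1]111   (p1,1)→(p0,0,→)
state=p0 head=1 tape=.0[1]11   (p0,1)→(p2,1,←)
state=p2 head=0 tape=.[0]111   (p2,0)→(p0,1,←)
state=p0 head=-1 tape=[.]1111   (p0,.)→(p1,.,→)
state=p1 head=0 tape=.[1]111   (p1,1)→(p0,0,→)
state=p0 head=1 tape=.0[1]11   (p0,1)→(p2,1,←)
state=p2 head=0 tape=.[0]111   (p2,0)→(p0,1,←)
state=p0 head=-1 tape=[.]1111
After 15 steps: state p0, head at -1, tape 1111.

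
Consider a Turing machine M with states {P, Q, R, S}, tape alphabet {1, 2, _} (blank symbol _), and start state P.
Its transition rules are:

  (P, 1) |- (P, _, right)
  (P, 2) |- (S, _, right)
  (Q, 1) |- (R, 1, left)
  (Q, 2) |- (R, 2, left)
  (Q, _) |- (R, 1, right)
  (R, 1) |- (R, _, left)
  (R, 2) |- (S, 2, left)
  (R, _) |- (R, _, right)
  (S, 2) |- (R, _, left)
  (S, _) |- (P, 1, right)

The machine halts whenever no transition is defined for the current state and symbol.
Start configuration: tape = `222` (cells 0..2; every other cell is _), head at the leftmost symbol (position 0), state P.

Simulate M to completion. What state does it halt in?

P

state=P head=0 tape=[2]22__   (P,2)→(S,_,right)
state=S head=1 tape=_[2]2__   (S,2)→(R,_,left)
state=R head=0 tape=[_]_2__   (R,_)→(R,_,right)
state=R head=1 tape=_[_]2__   (R,_)→(R,_,right)
state=R head=2 tape=__[2]__   (R,2)→(S,2,left)
state=S head=1 tape=_[_]2__   (S,_)→(P,1,right)
state=P head=2 tape=_1[2]__   (P,2)→(S,_,right)
state=S head=3 tape=_1_[_]_   (S,_)→(P,1,right)
state=P head=4 tape=_1_1[_]
No transition is defined for (P, _); M halts in state P.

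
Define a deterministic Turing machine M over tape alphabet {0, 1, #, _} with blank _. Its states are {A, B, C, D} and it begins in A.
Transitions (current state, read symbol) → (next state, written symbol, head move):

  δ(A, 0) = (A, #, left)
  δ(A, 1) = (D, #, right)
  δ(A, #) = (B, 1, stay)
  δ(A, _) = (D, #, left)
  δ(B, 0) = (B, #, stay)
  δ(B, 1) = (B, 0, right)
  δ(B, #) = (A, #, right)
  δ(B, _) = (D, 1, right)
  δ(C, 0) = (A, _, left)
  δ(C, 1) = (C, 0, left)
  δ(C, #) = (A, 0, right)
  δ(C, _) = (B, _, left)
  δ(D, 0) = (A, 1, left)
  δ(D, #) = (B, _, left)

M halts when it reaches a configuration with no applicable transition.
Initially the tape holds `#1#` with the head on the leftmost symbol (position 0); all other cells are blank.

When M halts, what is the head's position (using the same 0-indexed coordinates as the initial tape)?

A | _[#]1#_   read # → write 1, move stay, go to B
B | _[1]1#_   read 1 → write 0, move right, go to B
B | _0[1]#_   read 1 → write 0, move right, go to B
B | _00[#]_   read # → write #, move right, go to A
A | _00#[_]   read _ → write #, move left, go to D
D | _00[#]#   read # → write _, move left, go to B
B | _0[0]_#   read 0 → write #, move stay, go to B
B | _0[#]_#   read # → write #, move right, go to A
A | _0#[_]#   read _ → write #, move left, go to D
D | _0[#]##   read # → write _, move left, go to B
B | _[0]_##   read 0 → write #, move stay, go to B
B | _[#]_##   read # → write #, move right, go to A
A | _#[_]##   read _ → write #, move left, go to D
D | _[#]###   read # → write _, move left, go to B
B | [_]_###   read _ → write 1, move right, go to D
D | 1[_]###
At halt the head is at cell 0.

0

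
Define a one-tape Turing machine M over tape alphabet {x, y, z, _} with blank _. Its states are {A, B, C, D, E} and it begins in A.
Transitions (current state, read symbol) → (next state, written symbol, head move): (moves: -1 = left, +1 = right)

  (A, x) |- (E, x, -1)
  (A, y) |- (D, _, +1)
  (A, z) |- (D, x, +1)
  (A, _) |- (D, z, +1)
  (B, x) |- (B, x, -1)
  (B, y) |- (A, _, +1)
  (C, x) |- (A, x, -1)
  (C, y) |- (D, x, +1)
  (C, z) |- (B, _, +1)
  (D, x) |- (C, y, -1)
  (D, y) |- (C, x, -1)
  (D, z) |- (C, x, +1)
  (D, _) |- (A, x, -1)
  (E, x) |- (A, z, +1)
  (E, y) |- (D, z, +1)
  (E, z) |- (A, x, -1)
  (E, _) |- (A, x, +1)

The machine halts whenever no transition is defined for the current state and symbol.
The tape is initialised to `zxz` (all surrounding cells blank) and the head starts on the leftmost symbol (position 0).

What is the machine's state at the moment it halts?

C

state=A head=0 tape=_[z]xz_   (A,z)→(D,x,+1)
state=D head=1 tape=_x[x]z_   (D,x)→(C,y,-1)
state=C head=0 tape=_[x]yz_   (C,x)→(A,x,-1)
state=A head=-1 tape=[_]xyz_   (A,_)→(D,z,+1)
state=D head=0 tape=z[x]yz_   (D,x)→(C,y,-1)
state=C head=-1 tape=[z]yyz_   (C,z)→(B,_,+1)
state=B head=0 tape=_[y]yz_   (B,y)→(A,_,+1)
state=A head=1 tape=__[y]z_   (A,y)→(D,_,+1)
state=D head=2 tape=___[z]_   (D,z)→(C,x,+1)
state=C head=3 tape=___x[_]
No transition is defined for (C, _); M halts in state C.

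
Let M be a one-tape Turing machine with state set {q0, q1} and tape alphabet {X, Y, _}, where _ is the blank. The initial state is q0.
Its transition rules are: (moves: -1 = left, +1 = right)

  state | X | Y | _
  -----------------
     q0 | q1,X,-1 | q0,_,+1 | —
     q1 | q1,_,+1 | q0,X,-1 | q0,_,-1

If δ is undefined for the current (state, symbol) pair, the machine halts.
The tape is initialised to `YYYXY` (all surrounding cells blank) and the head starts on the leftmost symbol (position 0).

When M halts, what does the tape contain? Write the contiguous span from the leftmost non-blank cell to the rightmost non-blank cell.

XY

q0 | [Y]YYXY   read Y → write _, move +1, go to q0
q0 | _[Y]YXY   read Y → write _, move +1, go to q0
q0 | __[Y]XY   read Y → write _, move +1, go to q0
q0 | ___[X]Y   read X → write X, move -1, go to q1
q1 | __[_]XY   read _ → write _, move -1, go to q0
q0 | _[_]_XY
The non-blank tape span at halt is XY.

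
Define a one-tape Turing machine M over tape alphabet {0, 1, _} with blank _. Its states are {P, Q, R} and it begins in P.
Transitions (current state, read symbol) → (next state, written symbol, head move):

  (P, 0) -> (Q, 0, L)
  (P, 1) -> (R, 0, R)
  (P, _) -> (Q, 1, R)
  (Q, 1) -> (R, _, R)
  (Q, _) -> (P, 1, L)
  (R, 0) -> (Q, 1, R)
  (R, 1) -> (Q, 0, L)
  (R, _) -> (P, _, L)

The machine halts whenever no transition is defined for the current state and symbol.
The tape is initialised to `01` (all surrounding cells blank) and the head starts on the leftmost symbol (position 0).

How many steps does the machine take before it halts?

state=P head=0 tape=__[0]1_   (P,0)→(Q,0,L)
state=Q head=-1 tape=_[_]01_   (Q,_)→(P,1,L)
state=P head=-2 tape=[_]101_   (P,_)→(Q,1,R)
state=Q head=-1 tape=1[1]01_   (Q,1)→(R,_,R)
state=R head=0 tape=1_[0]1_   (R,0)→(Q,1,R)
state=Q head=1 tape=1_1[1]_   (Q,1)→(R,_,R)
state=R head=2 tape=1_1_[_]   (R,_)→(P,_,L)
state=P head=1 tape=1_1[_]_   (P,_)→(Q,1,R)
state=Q head=2 tape=1_11[_]   (Q,_)→(P,1,L)
state=P head=1 tape=1_1[1]1   (P,1)→(R,0,R)
state=R head=2 tape=1_10[1]   (R,1)→(Q,0,L)
state=Q head=1 tape=1_1[0]0
M halts after 11 transitions.

11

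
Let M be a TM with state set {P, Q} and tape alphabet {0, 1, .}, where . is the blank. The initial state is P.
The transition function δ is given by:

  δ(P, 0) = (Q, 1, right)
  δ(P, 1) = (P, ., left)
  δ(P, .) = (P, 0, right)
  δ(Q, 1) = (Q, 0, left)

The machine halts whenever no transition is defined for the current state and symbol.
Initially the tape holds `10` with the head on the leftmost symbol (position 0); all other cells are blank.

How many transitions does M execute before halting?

4

state=P head=0 tape=.[1]0.   (P,1)→(P,.,left)
state=P head=-1 tape=[.].0.   (P,.)→(P,0,right)
state=P head=0 tape=0[.]0.   (P,.)→(P,0,right)
state=P head=1 tape=00[0].   (P,0)→(Q,1,right)
state=Q head=2 tape=001[.]
M halts after 4 transitions.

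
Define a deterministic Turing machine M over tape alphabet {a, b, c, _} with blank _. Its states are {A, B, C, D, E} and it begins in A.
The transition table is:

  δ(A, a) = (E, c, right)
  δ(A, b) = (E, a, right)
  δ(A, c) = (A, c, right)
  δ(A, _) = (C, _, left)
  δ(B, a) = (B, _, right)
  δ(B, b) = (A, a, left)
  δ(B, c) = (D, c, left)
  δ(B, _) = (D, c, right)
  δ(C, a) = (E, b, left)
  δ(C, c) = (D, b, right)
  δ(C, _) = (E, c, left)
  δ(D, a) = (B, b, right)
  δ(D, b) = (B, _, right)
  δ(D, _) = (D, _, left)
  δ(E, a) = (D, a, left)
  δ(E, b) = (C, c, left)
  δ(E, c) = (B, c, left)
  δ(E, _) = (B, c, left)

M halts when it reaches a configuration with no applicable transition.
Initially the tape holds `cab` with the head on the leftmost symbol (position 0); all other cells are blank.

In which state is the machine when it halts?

D

state=A head=0 tape=[c]ab   (A,c)→(A,c,right)
state=A head=1 tape=c[a]b   (A,a)→(E,c,right)
state=E head=2 tape=cc[b]   (E,b)→(C,c,left)
state=C head=1 tape=c[c]c   (C,c)→(D,b,right)
state=D head=2 tape=cb[c]
No transition is defined for (D, c); M halts in state D.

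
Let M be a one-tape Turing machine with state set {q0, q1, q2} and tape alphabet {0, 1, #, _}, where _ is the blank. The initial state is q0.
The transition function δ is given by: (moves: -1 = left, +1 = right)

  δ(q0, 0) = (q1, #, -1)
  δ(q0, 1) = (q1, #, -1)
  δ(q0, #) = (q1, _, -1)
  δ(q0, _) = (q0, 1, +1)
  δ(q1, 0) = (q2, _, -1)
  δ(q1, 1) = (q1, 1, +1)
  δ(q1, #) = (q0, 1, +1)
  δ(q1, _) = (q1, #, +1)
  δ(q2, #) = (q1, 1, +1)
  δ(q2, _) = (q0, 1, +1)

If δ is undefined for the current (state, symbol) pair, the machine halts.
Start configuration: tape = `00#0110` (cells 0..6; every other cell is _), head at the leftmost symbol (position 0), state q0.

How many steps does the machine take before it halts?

15

state=q0 head=0 tape=_[0]0#0110   (q0,0)→(q1,#,-1)
state=q1 head=-1 tape=[_]#0#0110   (q1,_)→(q1,#,+1)
state=q1 head=0 tape=#[#]0#0110   (q1,#)→(q0,1,+1)
state=q0 head=1 tape=#1[0]#0110   (q0,0)→(q1,#,-1)
state=q1 head=0 tape=#[1]##0110   (q1,1)→(q1,1,+1)
state=q1 head=1 tape=#1[#]#0110   (q1,#)→(q0,1,+1)
state=q0 head=2 tape=#11[#]0110   (q0,#)→(q1,_,-1)
state=q1 head=1 tape=#1[1]_0110   (q1,1)→(q1,1,+1)
state=q1 head=2 tape=#11[_]0110   (q1,_)→(q1,#,+1)
state=q1 head=3 tape=#11#[0]110   (q1,0)→(q2,_,-1)
state=q2 head=2 tape=#11[#]_110   (q2,#)→(q1,1,+1)
state=q1 head=3 tape=#111[_]110   (q1,_)→(q1,#,+1)
state=q1 head=4 tape=#111#[1]10   (q1,1)→(q1,1,+1)
state=q1 head=5 tape=#111#1[1]0   (q1,1)→(q1,1,+1)
state=q1 head=6 tape=#111#11[0]   (q1,0)→(q2,_,-1)
state=q2 head=5 tape=#111#1[1]_
M halts after 15 transitions.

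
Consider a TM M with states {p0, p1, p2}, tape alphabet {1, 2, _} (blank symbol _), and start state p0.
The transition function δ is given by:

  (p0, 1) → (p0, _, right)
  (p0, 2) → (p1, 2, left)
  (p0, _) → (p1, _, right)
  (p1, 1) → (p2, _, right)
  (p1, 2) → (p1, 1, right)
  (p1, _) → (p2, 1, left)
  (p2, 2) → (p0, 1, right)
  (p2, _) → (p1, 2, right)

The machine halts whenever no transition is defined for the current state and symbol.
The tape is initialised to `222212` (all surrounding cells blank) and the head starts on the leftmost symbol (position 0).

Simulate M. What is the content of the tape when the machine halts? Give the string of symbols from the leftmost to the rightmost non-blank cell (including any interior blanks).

state=p0 head=0 tape=__[2]22212   (p0,2)→(p1,2,left)
state=p1 head=-1 tape=_[_]222212   (p1,_)→(p2,1,left)
state=p2 head=-2 tape=[_]1222212   (p2,_)→(p1,2,right)
state=p1 head=-1 tape=2[1]222212   (p1,1)→(p2,_,right)
state=p2 head=0 tape=2_[2]22212   (p2,2)→(p0,1,right)
state=p0 head=1 tape=2_1[2]2212   (p0,2)→(p1,2,left)
state=p1 head=0 tape=2_[1]22212   (p1,1)→(p2,_,right)
state=p2 head=1 tape=2__[2]2212   (p2,2)→(p0,1,right)
state=p0 head=2 tape=2__1[2]212   (p0,2)→(p1,2,left)
state=p1 head=1 tape=2__[1]2212   (p1,1)→(p2,_,right)
state=p2 head=2 tape=2___[2]212   (p2,2)→(p0,1,right)
state=p0 head=3 tape=2___1[2]12   (p0,2)→(p1,2,left)
state=p1 head=2 tape=2___[1]212   (p1,1)→(p2,_,right)
state=p2 head=3 tape=2____[2]12   (p2,2)→(p0,1,right)
state=p0 head=4 tape=2____1[1]2   (p0,1)→(p0,_,right)
state=p0 head=5 tape=2____1_[2]   (p0,2)→(p1,2,left)
state=p1 head=4 tape=2____1[_]2   (p1,_)→(p2,1,left)
state=p2 head=3 tape=2____[1]12
The non-blank tape span at halt is 2____112.

2____112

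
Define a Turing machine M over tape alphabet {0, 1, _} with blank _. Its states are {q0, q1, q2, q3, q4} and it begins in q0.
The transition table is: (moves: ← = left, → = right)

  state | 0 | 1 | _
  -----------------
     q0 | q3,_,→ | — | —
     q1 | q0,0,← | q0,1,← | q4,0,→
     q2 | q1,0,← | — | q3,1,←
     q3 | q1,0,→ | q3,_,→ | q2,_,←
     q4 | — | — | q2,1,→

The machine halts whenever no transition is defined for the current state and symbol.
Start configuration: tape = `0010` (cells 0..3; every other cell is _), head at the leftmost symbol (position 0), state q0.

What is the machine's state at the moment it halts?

state=q0 head=0 tape=[0]010____   (q0,0)→(q3,_,→)
state=q3 head=1 tape=_[0]10____   (q3,0)→(q1,0,→)
state=q1 head=2 tape=_0[1]0____   (q1,1)→(q0,1,←)
state=q0 head=1 tape=_[0]10____   (q0,0)→(q3,_,→)
state=q3 head=2 tape=__[1]0____   (q3,1)→(q3,_,→)
state=q3 head=3 tape=___[0]____   (q3,0)→(q1,0,→)
state=q1 head=4 tape=___0[_]___   (q1,_)→(q4,0,→)
state=q4 head=5 tape=___00[_]__   (q4,_)→(q2,1,→)
state=q2 head=6 tape=___001[_]_   (q2,_)→(q3,1,←)
state=q3 head=5 tape=___00[1]1_   (q3,1)→(q3,_,→)
state=q3 head=6 tape=___00_[1]_   (q3,1)→(q3,_,→)
state=q3 head=7 tape=___00__[_]   (q3,_)→(q2,_,←)
state=q2 head=6 tape=___00_[_]_   (q2,_)→(q3,1,←)
state=q3 head=5 tape=___00[_]1_   (q3,_)→(q2,_,←)
state=q2 head=4 tape=___0[0]_1_   (q2,0)→(q1,0,←)
state=q1 head=3 tape=___[0]0_1_   (q1,0)→(q0,0,←)
state=q0 head=2 tape=__[_]00_1_
No transition is defined for (q0, _); M halts in state q0.

q0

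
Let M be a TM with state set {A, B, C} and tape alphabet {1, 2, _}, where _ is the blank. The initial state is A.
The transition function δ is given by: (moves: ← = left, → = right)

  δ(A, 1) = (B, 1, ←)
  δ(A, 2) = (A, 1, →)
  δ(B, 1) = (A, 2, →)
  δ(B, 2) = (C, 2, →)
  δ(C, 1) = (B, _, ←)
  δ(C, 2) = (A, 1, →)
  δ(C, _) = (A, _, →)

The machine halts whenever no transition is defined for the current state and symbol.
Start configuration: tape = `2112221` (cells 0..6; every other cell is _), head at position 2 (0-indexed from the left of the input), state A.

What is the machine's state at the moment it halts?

A | 21[1]2221_   read 1 → write 1, move ←, go to B
B | 2[1]12221_   read 1 → write 2, move →, go to A
A | 22[1]2221_   read 1 → write 1, move ←, go to B
B | 2[2]12221_   read 2 → write 2, move →, go to C
C | 22[1]2221_   read 1 → write _, move ←, go to B
B | 2[2]_2221_   read 2 → write 2, move →, go to C
C | 22[_]2221_   read _ → write _, move →, go to A
A | 22_[2]221_   read 2 → write 1, move →, go to A
A | 22_1[2]21_   read 2 → write 1, move →, go to A
A | 22_11[2]1_   read 2 → write 1, move →, go to A
A | 22_111[1]_   read 1 → write 1, move ←, go to B
B | 22_11[1]1_   read 1 → write 2, move →, go to A
A | 22_112[1]_   read 1 → write 1, move ←, go to B
B | 22_11[2]1_   read 2 → write 2, move →, go to C
C | 22_112[1]_   read 1 → write _, move ←, go to B
B | 22_11[2]__   read 2 → write 2, move →, go to C
C | 22_112[_]_   read _ → write _, move →, go to A
A | 22_112_[_]
No transition is defined for (A, _); M halts in state A.

A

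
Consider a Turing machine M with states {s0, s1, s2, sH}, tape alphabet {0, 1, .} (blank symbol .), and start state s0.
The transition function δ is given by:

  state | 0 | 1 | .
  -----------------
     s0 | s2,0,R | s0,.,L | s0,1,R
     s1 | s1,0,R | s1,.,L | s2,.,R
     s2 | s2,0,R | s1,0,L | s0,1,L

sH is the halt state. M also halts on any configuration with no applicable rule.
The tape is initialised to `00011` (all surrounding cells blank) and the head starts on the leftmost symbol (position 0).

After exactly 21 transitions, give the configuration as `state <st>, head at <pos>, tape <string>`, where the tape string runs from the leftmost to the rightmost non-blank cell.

s0 | [0]0011..   read 0 → write 0, move R, go to s2
s2 | 0[0]011..   read 0 → write 0, move R, go to s2
s2 | 00[0]11..   read 0 → write 0, move R, go to s2
s2 | 000[1]1..   read 1 → write 0, move L, go to s1
s1 | 00[0]01..   read 0 → write 0, move R, go to s1
s1 | 000[0]1..   read 0 → write 0, move R, go to s1
s1 | 0000[1]..   read 1 → write ., move L, go to s1
s1 | 000[0]...   read 0 → write 0, move R, go to s1
s1 | 0000[.]..   read . → write ., move R, go to s2
s2 | 0000.[.].   read . → write 1, move L, go to s0
s0 | 0000[.]1.   read . → write 1, move R, go to s0
s0 | 00001[1].   read 1 → write ., move L, go to s0
s0 | 0000[1]..   read 1 → write ., move L, go to s0
s0 | 000[0]...   read 0 → write 0, move R, go to s2
s2 | 0000[.]..   read . → write 1, move L, go to s0
s0 | 000[0]1..   read 0 → write 0, move R, go to s2
s2 | 0000[1]..   read 1 → write 0, move L, go to s1
s1 | 000[0]0..   read 0 → write 0, move R, go to s1
s1 | 0000[0]..   read 0 → write 0, move R, go to s1
s1 | 00000[.].   read . → write ., move R, go to s2
s2 | 00000.[.]   read . → write 1, move L, go to s0
s0 | 00000[.]1
After 21 steps: state s0, head at 5, tape 00000.1.

state s0, head at 5, tape 00000.1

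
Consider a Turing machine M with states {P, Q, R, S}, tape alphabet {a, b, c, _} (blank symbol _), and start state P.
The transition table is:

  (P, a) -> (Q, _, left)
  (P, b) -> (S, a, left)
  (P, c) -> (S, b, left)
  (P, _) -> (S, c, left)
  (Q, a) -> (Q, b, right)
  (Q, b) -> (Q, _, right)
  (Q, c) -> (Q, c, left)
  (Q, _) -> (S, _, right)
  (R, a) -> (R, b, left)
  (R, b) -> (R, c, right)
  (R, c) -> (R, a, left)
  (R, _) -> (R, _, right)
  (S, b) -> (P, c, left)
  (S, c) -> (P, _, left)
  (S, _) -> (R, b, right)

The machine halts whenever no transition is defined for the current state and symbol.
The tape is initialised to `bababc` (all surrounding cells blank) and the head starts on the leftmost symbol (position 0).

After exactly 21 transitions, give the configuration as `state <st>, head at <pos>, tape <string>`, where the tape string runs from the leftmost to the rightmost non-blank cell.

state R, head at 3, tape ccccabc

P | __[b]ababc   read b → write a, move left, go to S
S | _[_]aababc   read _ → write b, move right, go to R
R | _b[a]ababc   read a → write b, move left, go to R
R | _[b]bababc   read b → write c, move right, go to R
R | _c[b]ababc   read b → write c, move right, go to R
R | _cc[a]babc   read a → write b, move left, go to R
R | _c[c]bbabc   read c → write a, move left, go to R
R | _[c]abbabc   read c → write a, move left, go to R
R | [_]aabbabc   read _ → write _, move right, go to R
R | _[a]abbabc   read a → write b, move left, go to R
R | [_]babbabc   read _ → write _, move right, go to R
R | _[b]abbabc   read b → write c, move right, go to R
R | _c[a]bbabc   read a → write b, move left, go to R
R | _[c]bbbabc   read c → write a, move left, go to R
R | [_]abbbabc   read _ → write _, move right, go to R
R | _[a]bbbabc   read a → write b, move left, go to R
R | [_]bbbbabc   read _ → write _, move right, go to R
R | _[b]bbbabc   read b → write c, move right, go to R
R | _c[b]bbabc   read b → write c, move right, go to R
R | _cc[b]babc   read b → write c, move right, go to R
R | _ccc[b]abc   read b → write c, move right, go to R
R | _cccc[a]bc
After 21 steps: state R, head at 3, tape ccccabc.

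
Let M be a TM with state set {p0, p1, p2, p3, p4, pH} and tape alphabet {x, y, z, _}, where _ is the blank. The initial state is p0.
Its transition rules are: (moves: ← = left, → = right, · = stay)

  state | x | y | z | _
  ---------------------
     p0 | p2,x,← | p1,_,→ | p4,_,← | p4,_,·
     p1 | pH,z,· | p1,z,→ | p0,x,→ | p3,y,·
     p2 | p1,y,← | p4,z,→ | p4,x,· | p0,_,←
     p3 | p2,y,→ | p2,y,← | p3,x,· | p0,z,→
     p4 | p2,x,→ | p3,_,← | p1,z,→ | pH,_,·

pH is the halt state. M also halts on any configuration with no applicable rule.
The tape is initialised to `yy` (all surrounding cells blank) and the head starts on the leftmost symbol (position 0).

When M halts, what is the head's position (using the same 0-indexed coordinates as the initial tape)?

p0 | [y]y__   read y → write _, move →, go to p1
p1 | _[y]__   read y → write z, move →, go to p1
p1 | _z[_]_   read _ → write y, move ·, go to p3
p3 | _z[y]_   read y → write y, move ←, go to p2
p2 | _[z]y_   read z → write x, move ·, go to p4
p4 | _[x]y_   read x → write x, move →, go to p2
p2 | _x[y]_   read y → write z, move →, go to p4
p4 | _xz[_]   read _ → write _, move ·, go to pH
pH | _xz[_]
At halt the head is at cell 3.

3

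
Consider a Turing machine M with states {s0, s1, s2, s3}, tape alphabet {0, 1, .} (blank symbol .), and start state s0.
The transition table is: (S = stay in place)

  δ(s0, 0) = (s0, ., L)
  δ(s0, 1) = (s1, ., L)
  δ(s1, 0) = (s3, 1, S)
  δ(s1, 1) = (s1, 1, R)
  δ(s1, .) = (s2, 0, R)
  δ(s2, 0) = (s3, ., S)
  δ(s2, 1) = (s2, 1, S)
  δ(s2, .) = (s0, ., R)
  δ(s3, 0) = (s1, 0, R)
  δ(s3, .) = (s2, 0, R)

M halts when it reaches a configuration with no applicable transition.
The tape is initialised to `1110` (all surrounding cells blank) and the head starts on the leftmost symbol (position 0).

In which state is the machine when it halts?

s0

s0 | .[1]110   read 1 → write ., move L, go to s1
s1 | [.].110   read . → write 0, move R, go to s2
s2 | 0[.]110   read . → write ., move R, go to s0
s0 | 0.[1]10   read 1 → write ., move L, go to s1
s1 | 0[.].10   read . → write 0, move R, go to s2
s2 | 00[.]10   read . → write ., move R, go to s0
s0 | 00.[1]0   read 1 → write ., move L, go to s1
s1 | 00[.].0   read . → write 0, move R, go to s2
s2 | 000[.]0   read . → write ., move R, go to s0
s0 | 000.[0]   read 0 → write ., move L, go to s0
s0 | 000[.].
No transition is defined for (s0, .); M halts in state s0.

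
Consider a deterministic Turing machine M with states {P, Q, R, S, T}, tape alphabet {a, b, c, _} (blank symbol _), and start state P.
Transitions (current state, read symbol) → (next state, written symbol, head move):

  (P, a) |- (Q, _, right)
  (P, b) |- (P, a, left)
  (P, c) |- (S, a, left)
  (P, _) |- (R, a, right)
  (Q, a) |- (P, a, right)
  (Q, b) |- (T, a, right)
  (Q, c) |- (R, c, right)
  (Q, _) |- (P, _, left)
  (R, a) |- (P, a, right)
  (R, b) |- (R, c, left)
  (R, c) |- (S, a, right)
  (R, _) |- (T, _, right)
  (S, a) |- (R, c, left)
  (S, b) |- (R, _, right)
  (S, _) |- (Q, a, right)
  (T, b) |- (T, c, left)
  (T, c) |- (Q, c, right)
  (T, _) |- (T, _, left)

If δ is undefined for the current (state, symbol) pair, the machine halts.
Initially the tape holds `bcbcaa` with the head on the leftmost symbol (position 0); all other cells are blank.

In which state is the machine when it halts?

T

P | __[b]cbcaa__   read b → write a, move left, go to P
P | _[_]acbcaa__   read _ → write a, move right, go to R
R | _a[a]cbcaa__   read a → write a, move right, go to P
P | _aa[c]bcaa__   read c → write a, move left, go to S
S | _a[a]abcaa__   read a → write c, move left, go to R
R | _[a]cabcaa__   read a → write a, move right, go to P
P | _a[c]abcaa__   read c → write a, move left, go to S
S | _[a]aabcaa__   read a → write c, move left, go to R
R | [_]caabcaa__   read _ → write _, move right, go to T
T | _[c]aabcaa__   read c → write c, move right, go to Q
Q | _c[a]abcaa__   read a → write a, move right, go to P
P | _ca[a]bcaa__   read a → write _, move right, go to Q
Q | _ca_[b]caa__   read b → write a, move right, go to T
T | _ca_a[c]aa__   read c → write c, move right, go to Q
Q | _ca_ac[a]a__   read a → write a, move right, go to P
P | _ca_aca[a]__   read a → write _, move right, go to Q
Q | _ca_aca_[_]_   read _ → write _, move left, go to P
P | _ca_aca[_]__   read _ → write a, move right, go to R
R | _ca_acaa[_]_   read _ → write _, move right, go to T
T | _ca_acaa_[_]   read _ → write _, move left, go to T
T | _ca_acaa[_]_   read _ → write _, move left, go to T
T | _ca_aca[a]__
No transition is defined for (T, a); M halts in state T.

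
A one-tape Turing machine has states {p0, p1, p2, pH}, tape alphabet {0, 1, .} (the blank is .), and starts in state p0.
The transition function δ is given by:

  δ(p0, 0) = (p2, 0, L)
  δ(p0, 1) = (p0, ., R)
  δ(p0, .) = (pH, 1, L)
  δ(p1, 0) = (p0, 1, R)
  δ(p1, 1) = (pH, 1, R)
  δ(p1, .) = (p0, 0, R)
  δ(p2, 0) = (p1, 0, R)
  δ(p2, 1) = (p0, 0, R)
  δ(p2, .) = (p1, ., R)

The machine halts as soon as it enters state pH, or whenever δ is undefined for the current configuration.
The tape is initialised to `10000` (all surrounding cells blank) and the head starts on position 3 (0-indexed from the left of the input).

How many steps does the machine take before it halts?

9

p0 | 100[0]0.   read 0 → write 0, move L, go to p2
p2 | 10[0]00.   read 0 → write 0, move R, go to p1
p1 | 100[0]0.   read 0 → write 1, move R, go to p0
p0 | 1001[0].   read 0 → write 0, move L, go to p2
p2 | 100[1]0.   read 1 → write 0, move R, go to p0
p0 | 1000[0].   read 0 → write 0, move L, go to p2
p2 | 100[0]0.   read 0 → write 0, move R, go to p1
p1 | 1000[0].   read 0 → write 1, move R, go to p0
p0 | 10001[.]   read . → write 1, move L, go to pH
pH | 1000[1]1
M halts after 9 transitions.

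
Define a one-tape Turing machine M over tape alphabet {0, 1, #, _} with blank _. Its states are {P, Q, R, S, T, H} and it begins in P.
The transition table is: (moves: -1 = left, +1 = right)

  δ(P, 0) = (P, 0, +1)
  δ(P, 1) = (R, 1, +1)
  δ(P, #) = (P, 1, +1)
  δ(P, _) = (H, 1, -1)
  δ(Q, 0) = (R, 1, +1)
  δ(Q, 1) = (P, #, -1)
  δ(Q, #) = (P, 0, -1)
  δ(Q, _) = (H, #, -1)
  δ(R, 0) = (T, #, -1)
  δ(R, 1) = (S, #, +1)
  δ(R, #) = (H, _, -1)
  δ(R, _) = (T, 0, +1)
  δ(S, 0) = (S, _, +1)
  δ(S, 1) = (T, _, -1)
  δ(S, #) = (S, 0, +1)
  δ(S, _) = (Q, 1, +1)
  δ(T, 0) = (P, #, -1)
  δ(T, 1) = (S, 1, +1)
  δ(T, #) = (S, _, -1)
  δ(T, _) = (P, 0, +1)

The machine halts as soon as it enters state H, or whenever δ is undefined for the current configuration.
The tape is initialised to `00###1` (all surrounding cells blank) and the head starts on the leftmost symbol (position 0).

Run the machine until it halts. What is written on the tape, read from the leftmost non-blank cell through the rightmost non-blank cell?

state=P head=0 tape=[0]0###1___   (P,0)→(P,0,+1)
state=P head=1 tape=0[0]###1___   (P,0)→(P,0,+1)
state=P head=2 tape=00[#]##1___   (P,#)→(P,1,+1)
state=P head=3 tape=001[#]#1___   (P,#)→(P,1,+1)
state=P head=4 tape=0011[#]1___   (P,#)→(P,1,+1)
state=P head=5 tape=00111[1]___   (P,1)→(R,1,+1)
state=R head=6 tape=001111[_]__   (R,_)→(T,0,+1)
state=T head=7 tape=0011110[_]_   (T,_)→(P,0,+1)
state=P head=8 tape=00111100[_]   (P,_)→(H,1,-1)
state=H head=7 tape=0011110[0]1
The non-blank tape span at halt is 001111001.

001111001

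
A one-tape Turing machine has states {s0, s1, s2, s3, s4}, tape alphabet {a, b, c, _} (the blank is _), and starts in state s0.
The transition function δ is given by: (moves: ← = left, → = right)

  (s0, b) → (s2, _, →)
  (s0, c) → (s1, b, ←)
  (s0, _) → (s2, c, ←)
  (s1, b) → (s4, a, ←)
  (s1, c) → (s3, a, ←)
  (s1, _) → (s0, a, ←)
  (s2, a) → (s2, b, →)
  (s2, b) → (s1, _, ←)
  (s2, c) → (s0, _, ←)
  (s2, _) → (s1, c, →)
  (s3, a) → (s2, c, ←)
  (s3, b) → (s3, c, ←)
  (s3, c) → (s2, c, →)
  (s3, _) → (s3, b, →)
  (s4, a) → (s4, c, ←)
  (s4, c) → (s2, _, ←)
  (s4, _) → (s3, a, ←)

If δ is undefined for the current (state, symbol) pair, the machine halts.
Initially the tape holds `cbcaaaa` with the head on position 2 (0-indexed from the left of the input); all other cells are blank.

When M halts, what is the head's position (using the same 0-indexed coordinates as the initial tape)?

-3

state=s0 head=2 tape=____cb[c]aaaa   (s0,c)→(s1,b,←)
state=s1 head=1 tape=____c[b]baaaa   (s1,b)→(s4,a,←)
state=s4 head=0 tape=____[c]abaaaa   (s4,c)→(s2,_,←)
state=s2 head=-1 tape=___[_]_abaaaa   (s2,_)→(s1,c,→)
state=s1 head=0 tape=___c[_]abaaaa   (s1,_)→(s0,a,←)
state=s0 head=-1 tape=___[c]aabaaaa   (s0,c)→(s1,b,←)
state=s1 head=-2 tape=__[_]baabaaaa   (s1,_)→(s0,a,←)
state=s0 head=-3 tape=_[_]abaabaaaa   (s0,_)→(s2,c,←)
state=s2 head=-4 tape=[_]cabaabaaaa   (s2,_)→(s1,c,→)
state=s1 head=-3 tape=c[c]abaabaaaa   (s1,c)→(s3,a,←)
state=s3 head=-4 tape=[c]aabaabaaaa   (s3,c)→(s2,c,→)
state=s2 head=-3 tape=c[a]abaabaaaa   (s2,a)→(s2,b,→)
state=s2 head=-2 tape=cb[a]baabaaaa   (s2,a)→(s2,b,→)
state=s2 head=-1 tape=cbb[b]aabaaaa   (s2,b)→(s1,_,←)
state=s1 head=-2 tape=cb[b]_aabaaaa   (s1,b)→(s4,a,←)
state=s4 head=-3 tape=c[b]a_aabaaaa
At halt the head is at cell -3.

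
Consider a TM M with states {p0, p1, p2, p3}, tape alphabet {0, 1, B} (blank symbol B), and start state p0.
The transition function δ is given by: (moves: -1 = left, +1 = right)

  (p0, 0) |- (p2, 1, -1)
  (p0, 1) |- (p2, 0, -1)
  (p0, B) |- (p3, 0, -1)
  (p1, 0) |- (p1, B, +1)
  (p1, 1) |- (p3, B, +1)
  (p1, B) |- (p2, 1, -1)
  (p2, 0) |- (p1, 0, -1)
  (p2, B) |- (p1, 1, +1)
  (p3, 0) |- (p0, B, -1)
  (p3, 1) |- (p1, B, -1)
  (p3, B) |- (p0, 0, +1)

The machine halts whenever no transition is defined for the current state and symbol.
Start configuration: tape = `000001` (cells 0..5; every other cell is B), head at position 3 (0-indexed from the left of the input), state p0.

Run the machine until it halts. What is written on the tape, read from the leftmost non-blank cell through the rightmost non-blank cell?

state=p0 head=3 tape=BBBB000[0]01   (p0,0)→(p2,1,-1)
state=p2 head=2 tape=BBBB00[0]101   (p2,0)→(p1,0,-1)
state=p1 head=1 tape=BBBB0[0]0101   (p1,0)→(p1,B,+1)
state=p1 head=2 tape=BBBB0B[0]101   (p1,0)→(p1,B,+1)
state=p1 head=3 tape=BBBB0BB[1]01   (p1,1)→(p3,B,+1)
state=p3 head=4 tape=BBBB0BBB[0]1   (p3,0)→(p0,B,-1)
state=p0 head=3 tape=BBBB0BB[B]B1   (p0,B)→(p3,0,-1)
state=p3 head=2 tape=BBBB0B[B]0B1   (p3,B)→(p0,0,+1)
state=p0 head=3 tape=BBBB0B0[0]B1   (p0,0)→(p2,1,-1)
state=p2 head=2 tape=BBBB0B[0]1B1   (p2,0)→(p1,0,-1)
state=p1 head=1 tape=BBBB0[B]01B1   (p1,B)→(p2,1,-1)
state=p2 head=0 tape=BBBB[0]101B1   (p2,0)→(p1,0,-1)
state=p1 head=-1 tape=BBB[B]0101B1   (p1,B)→(p2,1,-1)
state=p2 head=-2 tape=BB[B]10101B1   (p2,B)→(p1,1,+1)
state=p1 head=-1 tape=BB1[1]0101B1   (p1,1)→(p3,B,+1)
state=p3 head=0 tape=BB1B[0]101B1   (p3,0)→(p0,B,-1)
state=p0 head=-1 tape=BB1[B]B101B1   (p0,B)→(p3,0,-1)
state=p3 head=-2 tape=BB[1]0B101B1   (p3,1)→(p1,B,-1)
state=p1 head=-3 tape=B[B]B0B101B1   (p1,B)→(p2,1,-1)
state=p2 head=-4 tape=[B]1B0B101B1   (p2,B)→(p1,1,+1)
state=p1 head=-3 tape=1[1]B0B101B1   (p1,1)→(p3,B,+1)
state=p3 head=-2 tape=1B[B]0B101B1   (p3,B)→(p0,0,+1)
state=p0 head=-1 tape=1B0[0]B101B1   (p0,0)→(p2,1,-1)
state=p2 head=-2 tape=1B[0]1B101B1   (p2,0)→(p1,0,-1)
state=p1 head=-3 tape=1[B]01B101B1   (p1,B)→(p2,1,-1)
state=p2 head=-4 tape=[1]101B101B1
The non-blank tape span at halt is 1101B101B1.

1101B101B1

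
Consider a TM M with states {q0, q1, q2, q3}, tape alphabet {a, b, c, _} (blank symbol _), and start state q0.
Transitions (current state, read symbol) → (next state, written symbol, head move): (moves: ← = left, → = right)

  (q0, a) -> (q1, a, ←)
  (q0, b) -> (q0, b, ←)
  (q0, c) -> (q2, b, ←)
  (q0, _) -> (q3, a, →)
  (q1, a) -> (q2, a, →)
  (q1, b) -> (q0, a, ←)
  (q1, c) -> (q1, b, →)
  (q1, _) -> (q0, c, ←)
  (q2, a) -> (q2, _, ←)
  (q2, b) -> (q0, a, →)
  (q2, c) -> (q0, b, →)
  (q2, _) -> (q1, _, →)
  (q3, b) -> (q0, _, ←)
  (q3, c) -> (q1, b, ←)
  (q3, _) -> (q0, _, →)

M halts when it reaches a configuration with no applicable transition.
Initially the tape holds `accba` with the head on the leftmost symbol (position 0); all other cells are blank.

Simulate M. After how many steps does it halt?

23

q0 | ___[a]ccba   read a → write a, move ←, go to q1
q1 | __[_]accba   read _ → write c, move ←, go to q0
q0 | _[_]caccba   read _ → write a, move →, go to q3
q3 | _a[c]accba   read c → write b, move ←, go to q1
q1 | _[a]baccba   read a → write a, move →, go to q2
q2 | _a[b]accba   read b → write a, move →, go to q0
q0 | _aa[a]ccba   read a → write a, move ←, go to q1
q1 | _a[a]accba   read a → write a, move →, go to q2
q2 | _aa[a]ccba   read a → write _, move ←, go to q2
q2 | _a[a]_ccba   read a → write _, move ←, go to q2
q2 | _[a]__ccba   read a → write _, move ←, go to q2
q2 | [_]___ccba   read _ → write _, move →, go to q1
q1 | _[_]__ccba   read _ → write c, move ←, go to q0
q0 | [_]c__ccba   read _ → write a, move →, go to q3
q3 | a[c]__ccba   read c → write b, move ←, go to q1
q1 | [a]b__ccba   read a → write a, move →, go to q2
q2 | a[b]__ccba   read b → write a, move →, go to q0
q0 | aa[_]_ccba   read _ → write a, move →, go to q3
q3 | aaa[_]ccba   read _ → write _, move →, go to q0
q0 | aaa_[c]cba   read c → write b, move ←, go to q2
q2 | aaa[_]bcba   read _ → write _, move →, go to q1
q1 | aaa_[b]cba   read b → write a, move ←, go to q0
q0 | aaa[_]acba   read _ → write a, move →, go to q3
q3 | aaaa[a]cba
M halts after 23 transitions.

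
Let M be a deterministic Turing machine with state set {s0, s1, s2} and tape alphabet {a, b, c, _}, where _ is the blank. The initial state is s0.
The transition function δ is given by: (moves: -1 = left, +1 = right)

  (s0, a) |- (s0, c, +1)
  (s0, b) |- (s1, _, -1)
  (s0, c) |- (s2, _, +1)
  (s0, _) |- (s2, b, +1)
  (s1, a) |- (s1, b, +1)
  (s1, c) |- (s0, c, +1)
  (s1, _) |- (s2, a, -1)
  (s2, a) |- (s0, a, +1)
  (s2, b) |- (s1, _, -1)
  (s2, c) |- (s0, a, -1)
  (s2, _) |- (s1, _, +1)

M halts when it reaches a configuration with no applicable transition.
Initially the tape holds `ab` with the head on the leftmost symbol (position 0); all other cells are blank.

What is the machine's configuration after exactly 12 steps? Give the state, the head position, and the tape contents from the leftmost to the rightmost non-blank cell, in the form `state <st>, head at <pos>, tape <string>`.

state s1, head at 0, tape c_a_a

state=s0 head=0 tape=[a]b___   (s0,a)→(s0,c,+1)
state=s0 head=1 tape=c[b]___   (s0,b)→(s1,_,-1)
state=s1 head=0 tape=[c]____   (s1,c)→(s0,c,+1)
state=s0 head=1 tape=c[_]___   (s0,_)→(s2,b,+1)
state=s2 head=2 tape=cb[_]__   (s2,_)→(s1,_,+1)
state=s1 head=3 tape=cb_[_]_   (s1,_)→(s2,a,-1)
state=s2 head=2 tape=cb[_]a_   (s2,_)→(s1,_,+1)
state=s1 head=3 tape=cb_[a]_   (s1,a)→(s1,b,+1)
state=s1 head=4 tape=cb_b[_]   (s1,_)→(s2,a,-1)
state=s2 head=3 tape=cb_[b]a   (s2,b)→(s1,_,-1)
state=s1 head=2 tape=cb[_]_a   (s1,_)→(s2,a,-1)
state=s2 head=1 tape=c[b]a_a   (s2,b)→(s1,_,-1)
state=s1 head=0 tape=[c]_a_a
After 12 steps: state s1, head at 0, tape c_a_a.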